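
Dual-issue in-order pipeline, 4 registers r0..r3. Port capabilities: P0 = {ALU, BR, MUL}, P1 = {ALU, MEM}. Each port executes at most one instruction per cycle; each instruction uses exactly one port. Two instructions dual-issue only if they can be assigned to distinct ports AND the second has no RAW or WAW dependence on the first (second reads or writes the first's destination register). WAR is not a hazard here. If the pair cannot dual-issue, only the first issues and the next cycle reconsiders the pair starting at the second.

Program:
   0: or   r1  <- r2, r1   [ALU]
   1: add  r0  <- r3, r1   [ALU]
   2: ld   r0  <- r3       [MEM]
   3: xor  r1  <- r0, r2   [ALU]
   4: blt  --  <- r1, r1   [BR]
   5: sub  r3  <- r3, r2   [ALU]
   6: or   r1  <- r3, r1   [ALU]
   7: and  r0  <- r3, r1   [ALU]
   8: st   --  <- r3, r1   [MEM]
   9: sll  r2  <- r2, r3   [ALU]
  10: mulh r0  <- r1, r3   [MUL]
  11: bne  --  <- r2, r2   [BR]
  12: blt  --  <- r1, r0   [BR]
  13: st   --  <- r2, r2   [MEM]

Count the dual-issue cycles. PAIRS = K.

PAIRS = 4

#0 head=0: or.ALU i0 RAW r1
#1 head=1: add.ALU i1 WAW r0
#2 head=2: ld.MEM i2 RAW r0
#3 head=3: xor.ALU i3 RAW r1
#4 head=4: blt.BR sub.ALU i4/i5 pair
#5 head=6: or.ALU i6 RAW r1
#6 head=7: and.ALU st.MEM i7/i8 pair
#7 head=9: sll.ALU mulh.MUL i9/i10 pair
#8 head=11: bne.BR i11 no-port BR/BR
#9 head=12: blt.BR st.MEM i12/i13 pair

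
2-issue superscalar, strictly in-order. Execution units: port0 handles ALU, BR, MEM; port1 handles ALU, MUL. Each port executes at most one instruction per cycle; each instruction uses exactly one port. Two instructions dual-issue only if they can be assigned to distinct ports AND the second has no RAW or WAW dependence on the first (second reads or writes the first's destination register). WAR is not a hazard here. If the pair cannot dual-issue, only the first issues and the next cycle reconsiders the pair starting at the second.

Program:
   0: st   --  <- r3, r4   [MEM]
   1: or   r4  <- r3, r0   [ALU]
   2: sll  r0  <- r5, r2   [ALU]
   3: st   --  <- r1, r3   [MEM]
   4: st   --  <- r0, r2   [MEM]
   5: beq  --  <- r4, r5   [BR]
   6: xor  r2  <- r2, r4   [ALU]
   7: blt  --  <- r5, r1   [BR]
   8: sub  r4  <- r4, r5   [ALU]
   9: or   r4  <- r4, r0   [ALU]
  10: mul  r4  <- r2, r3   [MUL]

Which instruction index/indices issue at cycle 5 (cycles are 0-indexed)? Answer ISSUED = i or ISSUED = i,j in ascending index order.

t=0 i0&i1:st.MEM+or.ALU ; dual
t=1 i2&i3:sll.ALU+st.MEM ; dual
t=2 i4:st.MEM ; no-port MEM/BR
t=3 i5&i6:beq.BR+xor.ALU ; dual
t=4 i7&i8:blt.BR+sub.ALU ; dual
t=5 i9:or.ALU ; WAW r4
t=6 i10:mul.MUL ; tail

ISSUED = 9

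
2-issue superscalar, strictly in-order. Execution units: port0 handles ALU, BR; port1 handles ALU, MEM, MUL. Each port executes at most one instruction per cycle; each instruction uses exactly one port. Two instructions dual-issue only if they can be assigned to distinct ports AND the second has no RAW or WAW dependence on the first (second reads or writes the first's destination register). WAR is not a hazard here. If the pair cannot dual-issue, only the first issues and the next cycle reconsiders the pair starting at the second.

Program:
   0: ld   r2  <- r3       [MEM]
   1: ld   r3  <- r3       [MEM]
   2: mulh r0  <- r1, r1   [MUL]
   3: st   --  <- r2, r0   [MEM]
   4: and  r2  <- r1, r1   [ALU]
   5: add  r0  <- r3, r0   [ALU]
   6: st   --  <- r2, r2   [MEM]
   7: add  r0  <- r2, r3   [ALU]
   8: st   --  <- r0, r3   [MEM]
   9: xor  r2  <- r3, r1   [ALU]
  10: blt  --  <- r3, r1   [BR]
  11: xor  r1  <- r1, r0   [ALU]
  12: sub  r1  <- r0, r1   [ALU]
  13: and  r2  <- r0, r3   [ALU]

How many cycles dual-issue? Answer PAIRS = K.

PAIRS = 5

  cy0 -> i0 (ld.MEM) no-port MEM/MEM
  cy1 -> i1 (ld.MEM) no-port MEM/MUL
  cy2 -> i2 (mulh.MUL) no-port MUL/MEM
  cy3 -> i3&i4 (st.MEM;and.ALU) 2-wide
  cy4 -> i5&i6 (add.ALU;st.MEM) 2-wide
  cy5 -> i7 (add.ALU) RAW r0
  cy6 -> i8&i9 (st.MEM;xor.ALU) 2-wide
  cy7 -> i10&i11 (blt.BR;xor.ALU) 2-wide
  cy8 -> i12&i13 (sub.ALU;and.ALU) 2-wide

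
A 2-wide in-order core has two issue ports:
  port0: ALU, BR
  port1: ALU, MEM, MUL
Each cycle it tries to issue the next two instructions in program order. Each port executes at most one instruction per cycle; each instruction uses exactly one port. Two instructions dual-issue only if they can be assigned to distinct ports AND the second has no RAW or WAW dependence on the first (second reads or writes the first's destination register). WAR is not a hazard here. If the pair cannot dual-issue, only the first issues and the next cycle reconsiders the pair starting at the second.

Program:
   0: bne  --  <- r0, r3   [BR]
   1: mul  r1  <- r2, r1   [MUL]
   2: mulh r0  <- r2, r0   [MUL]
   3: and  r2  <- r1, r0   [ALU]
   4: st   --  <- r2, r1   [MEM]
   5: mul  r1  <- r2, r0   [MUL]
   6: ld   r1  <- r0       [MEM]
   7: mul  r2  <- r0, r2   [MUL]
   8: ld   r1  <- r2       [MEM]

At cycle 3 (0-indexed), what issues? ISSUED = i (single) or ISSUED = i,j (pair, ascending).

ISSUED = 4

0. bne;mul @i0&i1  | 2-wide
1. mulh @i2  | RAW r0
2. and @i3  | RAW r2
3. st @i4  | no-port MEM/MUL
4. mul @i5  | no-port MUL/MEM
5. ld @i6  | no-port MEM/MUL
6. mul @i7  | no-port MUL/MEM
7. ld @i8  | tail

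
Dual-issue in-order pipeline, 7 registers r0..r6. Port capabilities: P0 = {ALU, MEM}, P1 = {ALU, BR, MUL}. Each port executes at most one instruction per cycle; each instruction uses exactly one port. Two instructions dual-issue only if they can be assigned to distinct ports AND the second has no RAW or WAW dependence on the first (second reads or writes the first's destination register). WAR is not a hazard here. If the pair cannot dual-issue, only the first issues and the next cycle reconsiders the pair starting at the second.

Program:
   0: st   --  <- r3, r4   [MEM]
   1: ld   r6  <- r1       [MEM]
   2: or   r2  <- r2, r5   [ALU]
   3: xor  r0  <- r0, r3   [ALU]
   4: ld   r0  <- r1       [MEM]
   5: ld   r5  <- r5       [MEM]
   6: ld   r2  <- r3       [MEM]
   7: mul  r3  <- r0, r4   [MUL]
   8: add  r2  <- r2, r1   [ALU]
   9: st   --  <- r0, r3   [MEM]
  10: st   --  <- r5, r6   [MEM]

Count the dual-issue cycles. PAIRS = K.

PAIRS = 3

t=0 i0:st.MEM ; no-port MEM/MEM
t=1 i1&i2:ld.MEM+or.ALU ; 2-wide
t=2 i3:xor.ALU ; WAW r0
t=3 i4:ld.MEM ; no-port MEM/MEM
t=4 i5:ld.MEM ; no-port MEM/MEM
t=5 i6&i7:ld.MEM+mul.MUL ; 2-wide
t=6 i8&i9:add.ALU+st.MEM ; 2-wide
t=7 i10:st.MEM ; tail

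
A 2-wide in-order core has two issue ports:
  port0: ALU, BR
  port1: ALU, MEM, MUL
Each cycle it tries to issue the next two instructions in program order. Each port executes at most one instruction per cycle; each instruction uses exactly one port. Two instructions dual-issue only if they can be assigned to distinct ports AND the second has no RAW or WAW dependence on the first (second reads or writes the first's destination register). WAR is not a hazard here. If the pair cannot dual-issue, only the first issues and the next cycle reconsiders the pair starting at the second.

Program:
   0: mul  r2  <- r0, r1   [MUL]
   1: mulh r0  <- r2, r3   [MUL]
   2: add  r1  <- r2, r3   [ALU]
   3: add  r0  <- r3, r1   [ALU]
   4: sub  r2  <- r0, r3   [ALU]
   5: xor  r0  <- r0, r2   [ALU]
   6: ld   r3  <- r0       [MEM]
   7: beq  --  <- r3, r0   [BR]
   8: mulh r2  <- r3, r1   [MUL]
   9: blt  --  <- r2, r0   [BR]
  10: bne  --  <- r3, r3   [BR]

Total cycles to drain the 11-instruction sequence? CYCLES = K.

t=0 i0:mul ; no-port MUL/MUL
t=1 i1,i2:mulh+add ; 2-wide
t=2 i3:add ; RAW r0
t=3 i4:sub ; RAW r2
t=4 i5:xor ; RAW r0
t=5 i6:ld ; RAW r3
t=6 i7,i8:beq+mulh ; 2-wide
t=7 i9:blt ; no-port BR/BR
t=8 i10:bne ; tail

CYCLES = 9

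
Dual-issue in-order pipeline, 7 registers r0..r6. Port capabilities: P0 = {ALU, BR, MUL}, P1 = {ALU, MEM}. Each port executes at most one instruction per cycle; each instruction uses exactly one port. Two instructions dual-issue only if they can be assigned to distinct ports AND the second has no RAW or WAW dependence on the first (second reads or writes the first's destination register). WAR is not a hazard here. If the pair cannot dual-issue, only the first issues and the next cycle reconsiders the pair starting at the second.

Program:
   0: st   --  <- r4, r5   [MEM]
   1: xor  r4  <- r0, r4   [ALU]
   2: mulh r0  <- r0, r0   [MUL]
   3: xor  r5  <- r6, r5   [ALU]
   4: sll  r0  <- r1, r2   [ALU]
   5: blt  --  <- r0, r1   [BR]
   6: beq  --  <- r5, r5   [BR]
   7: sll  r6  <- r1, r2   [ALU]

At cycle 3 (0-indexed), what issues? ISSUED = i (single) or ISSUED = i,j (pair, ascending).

0. st+xor @i0,i1  | 2-wide
1. mulh+xor @i2,i3  | 2-wide
2. sll @i4  | RAW r0
3. blt @i5  | no-port BR/BR
4. beq+sll @i6,i7  | 2-wide

ISSUED = 5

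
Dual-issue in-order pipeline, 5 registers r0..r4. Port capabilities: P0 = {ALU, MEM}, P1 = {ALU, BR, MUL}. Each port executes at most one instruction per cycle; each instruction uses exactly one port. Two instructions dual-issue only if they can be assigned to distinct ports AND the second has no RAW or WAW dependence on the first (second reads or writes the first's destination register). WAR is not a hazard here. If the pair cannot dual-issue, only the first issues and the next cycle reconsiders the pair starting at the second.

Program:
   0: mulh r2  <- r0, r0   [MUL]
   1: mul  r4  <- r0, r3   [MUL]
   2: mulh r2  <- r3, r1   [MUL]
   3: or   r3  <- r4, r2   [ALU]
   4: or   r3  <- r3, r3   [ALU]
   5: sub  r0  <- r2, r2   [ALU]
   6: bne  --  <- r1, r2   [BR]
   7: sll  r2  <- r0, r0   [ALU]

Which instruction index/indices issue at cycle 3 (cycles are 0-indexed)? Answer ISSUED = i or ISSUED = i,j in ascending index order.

0. mulh @i0  | no-port MUL/MUL
1. mul @i1  | no-port MUL/MUL
2. mulh @i2  | RAW r2
3. or @i3  | RAW+WAW r3
4. or/sub @i4+i5  | pair
5. bne/sll @i6+i7  | pair

ISSUED = 3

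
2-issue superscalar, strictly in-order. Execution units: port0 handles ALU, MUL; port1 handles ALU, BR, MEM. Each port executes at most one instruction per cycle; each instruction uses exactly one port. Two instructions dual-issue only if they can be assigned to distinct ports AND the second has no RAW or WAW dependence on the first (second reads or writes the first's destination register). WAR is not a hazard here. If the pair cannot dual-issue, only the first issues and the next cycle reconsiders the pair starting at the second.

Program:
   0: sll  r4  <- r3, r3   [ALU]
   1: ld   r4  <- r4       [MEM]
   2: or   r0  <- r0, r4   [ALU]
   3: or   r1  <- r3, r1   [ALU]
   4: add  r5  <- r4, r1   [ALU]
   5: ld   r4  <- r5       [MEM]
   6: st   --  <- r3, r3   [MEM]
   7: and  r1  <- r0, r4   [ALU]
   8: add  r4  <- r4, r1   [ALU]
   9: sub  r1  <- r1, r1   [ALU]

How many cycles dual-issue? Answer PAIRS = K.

PAIRS = 3

[0] i0  sll  -- RAW+WAW r4
[1] i1  ld  -- RAW r4
[2] i2/i3  or or  -- 2-wide
[3] i4  add  -- RAW r5
[4] i5  ld  -- no-port MEM/MEM
[5] i6/i7  st and  -- 2-wide
[6] i8/i9  add sub  -- 2-wide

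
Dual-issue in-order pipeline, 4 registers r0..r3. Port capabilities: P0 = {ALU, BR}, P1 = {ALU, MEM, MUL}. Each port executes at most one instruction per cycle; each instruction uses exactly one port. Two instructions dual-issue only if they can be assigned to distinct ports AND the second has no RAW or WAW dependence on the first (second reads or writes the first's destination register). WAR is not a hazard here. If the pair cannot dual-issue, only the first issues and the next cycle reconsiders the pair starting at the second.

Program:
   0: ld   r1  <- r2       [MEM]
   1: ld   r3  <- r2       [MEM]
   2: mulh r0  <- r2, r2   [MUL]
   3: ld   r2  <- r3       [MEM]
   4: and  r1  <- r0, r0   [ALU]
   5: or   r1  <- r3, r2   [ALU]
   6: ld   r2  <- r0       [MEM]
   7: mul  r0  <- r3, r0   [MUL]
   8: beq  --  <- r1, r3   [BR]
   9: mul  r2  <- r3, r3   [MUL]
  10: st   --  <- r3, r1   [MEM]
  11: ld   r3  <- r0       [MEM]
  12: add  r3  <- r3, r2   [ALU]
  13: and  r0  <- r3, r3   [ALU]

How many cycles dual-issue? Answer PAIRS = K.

t=0 i0:ld ; no-port MEM/MEM
t=1 i1:ld ; no-port MEM/MUL
t=2 i2:mulh ; no-port MUL/MEM
t=3 i3+i4:ld/and ; pair
t=4 i5+i6:or/ld ; pair
t=5 i7+i8:mul/beq ; pair
t=6 i9:mul ; no-port MUL/MEM
t=7 i10:st ; no-port MEM/MEM
t=8 i11:ld ; RAW+WAW r3
t=9 i12:add ; RAW r3
t=10 i13:and ; tail

PAIRS = 3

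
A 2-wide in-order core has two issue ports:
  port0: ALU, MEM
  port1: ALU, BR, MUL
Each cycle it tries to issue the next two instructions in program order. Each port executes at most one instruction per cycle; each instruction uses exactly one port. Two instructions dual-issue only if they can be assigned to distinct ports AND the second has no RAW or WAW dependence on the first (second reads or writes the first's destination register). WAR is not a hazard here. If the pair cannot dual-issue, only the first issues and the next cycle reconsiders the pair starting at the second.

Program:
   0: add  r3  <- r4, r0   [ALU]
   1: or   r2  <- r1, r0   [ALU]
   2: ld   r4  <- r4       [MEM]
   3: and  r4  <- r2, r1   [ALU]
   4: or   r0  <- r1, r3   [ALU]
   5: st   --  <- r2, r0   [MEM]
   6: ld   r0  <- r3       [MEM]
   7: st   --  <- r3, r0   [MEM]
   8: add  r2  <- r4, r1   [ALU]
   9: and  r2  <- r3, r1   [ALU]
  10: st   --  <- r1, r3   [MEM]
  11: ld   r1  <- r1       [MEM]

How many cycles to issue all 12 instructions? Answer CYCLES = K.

  cy0 -> i0+i1 (add.ALU or.ALU) 2-wide
  cy1 -> i2 (ld.MEM) WAW r4
  cy2 -> i3+i4 (and.ALU or.ALU) 2-wide
  cy3 -> i5 (st.MEM) no-port MEM/MEM
  cy4 -> i6 (ld.MEM) no-port MEM/MEM
  cy5 -> i7+i8 (st.MEM add.ALU) 2-wide
  cy6 -> i9+i10 (and.ALU st.MEM) 2-wide
  cy7 -> i11 (ld.MEM) tail

CYCLES = 8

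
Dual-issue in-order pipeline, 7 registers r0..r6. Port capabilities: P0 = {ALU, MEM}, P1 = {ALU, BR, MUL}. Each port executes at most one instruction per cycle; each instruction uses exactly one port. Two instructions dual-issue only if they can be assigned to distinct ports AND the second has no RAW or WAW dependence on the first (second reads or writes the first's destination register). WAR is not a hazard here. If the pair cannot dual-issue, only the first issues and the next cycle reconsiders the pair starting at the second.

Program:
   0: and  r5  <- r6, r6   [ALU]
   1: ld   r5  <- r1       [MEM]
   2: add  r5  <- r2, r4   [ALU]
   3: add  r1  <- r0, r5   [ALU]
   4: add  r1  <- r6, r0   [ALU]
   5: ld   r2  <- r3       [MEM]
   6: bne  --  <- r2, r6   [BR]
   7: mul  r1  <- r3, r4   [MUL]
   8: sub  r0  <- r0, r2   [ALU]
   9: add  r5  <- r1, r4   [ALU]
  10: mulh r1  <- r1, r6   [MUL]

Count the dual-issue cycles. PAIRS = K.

0. and @i0  | WAW r5
1. ld @i1  | WAW r5
2. add @i2  | RAW r5
3. add @i3  | WAW r1
4. add;ld @i4,i5  | pair
5. bne @i6  | no-port BR/MUL
6. mul;sub @i7,i8  | pair
7. add;mulh @i9,i10  | pair

PAIRS = 3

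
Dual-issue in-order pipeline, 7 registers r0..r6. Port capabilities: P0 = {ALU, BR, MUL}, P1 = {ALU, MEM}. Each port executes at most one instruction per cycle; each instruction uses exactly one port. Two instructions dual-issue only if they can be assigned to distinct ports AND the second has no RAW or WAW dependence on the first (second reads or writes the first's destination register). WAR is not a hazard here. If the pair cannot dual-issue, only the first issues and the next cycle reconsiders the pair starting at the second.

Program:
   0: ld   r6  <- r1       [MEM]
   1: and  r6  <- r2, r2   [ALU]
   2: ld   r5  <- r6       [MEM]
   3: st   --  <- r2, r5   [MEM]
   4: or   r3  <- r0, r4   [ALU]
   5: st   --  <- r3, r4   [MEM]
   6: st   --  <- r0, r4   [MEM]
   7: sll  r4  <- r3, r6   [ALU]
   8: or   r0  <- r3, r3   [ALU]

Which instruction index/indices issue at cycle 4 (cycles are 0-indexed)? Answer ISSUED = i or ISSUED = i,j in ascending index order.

ISSUED = 5

c0: i0 ld  WAW r6
c1: i1 and  RAW r6
c2: i2 ld  no-port MEM/MEM
c3: i3,i4 st/or  2-wide
c4: i5 st  no-port MEM/MEM
c5: i6,i7 st/sll  2-wide
c6: i8 or  tail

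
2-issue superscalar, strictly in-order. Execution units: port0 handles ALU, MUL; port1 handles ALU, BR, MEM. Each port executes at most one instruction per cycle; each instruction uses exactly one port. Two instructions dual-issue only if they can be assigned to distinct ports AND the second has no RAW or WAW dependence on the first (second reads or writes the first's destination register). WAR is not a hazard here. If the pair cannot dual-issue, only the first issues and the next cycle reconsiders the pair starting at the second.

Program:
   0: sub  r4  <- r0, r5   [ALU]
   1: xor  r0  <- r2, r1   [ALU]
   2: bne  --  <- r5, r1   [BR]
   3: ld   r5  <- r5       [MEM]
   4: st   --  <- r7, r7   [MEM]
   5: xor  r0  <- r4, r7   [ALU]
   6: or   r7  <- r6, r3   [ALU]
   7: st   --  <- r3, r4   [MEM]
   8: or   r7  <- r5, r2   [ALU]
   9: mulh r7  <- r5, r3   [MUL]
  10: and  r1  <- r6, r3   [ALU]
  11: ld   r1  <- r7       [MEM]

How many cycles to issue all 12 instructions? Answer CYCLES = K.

CYCLES = 8

[0] i0&i1  sub/xor  -- 2-wide
[1] i2  bne  -- no-port BR/MEM
[2] i3  ld  -- no-port MEM/MEM
[3] i4&i5  st/xor  -- 2-wide
[4] i6&i7  or/st  -- 2-wide
[5] i8  or  -- WAW r7
[6] i9&i10  mulh/and  -- 2-wide
[7] i11  ld  -- tail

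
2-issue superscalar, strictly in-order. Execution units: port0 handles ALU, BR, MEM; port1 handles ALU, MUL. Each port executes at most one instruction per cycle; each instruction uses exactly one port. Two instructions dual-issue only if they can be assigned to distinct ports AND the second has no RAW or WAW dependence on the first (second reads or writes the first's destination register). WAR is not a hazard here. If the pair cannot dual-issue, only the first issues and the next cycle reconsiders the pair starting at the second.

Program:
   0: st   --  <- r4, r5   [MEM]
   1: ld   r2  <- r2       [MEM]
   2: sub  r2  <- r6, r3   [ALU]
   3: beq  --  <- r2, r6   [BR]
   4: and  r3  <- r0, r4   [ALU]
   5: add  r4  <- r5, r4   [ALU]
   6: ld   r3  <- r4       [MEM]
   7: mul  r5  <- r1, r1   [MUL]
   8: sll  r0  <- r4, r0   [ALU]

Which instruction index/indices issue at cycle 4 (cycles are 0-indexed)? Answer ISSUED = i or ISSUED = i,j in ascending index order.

ISSUED = 5

0. st @i0  | no-port MEM/MEM
1. ld @i1  | WAW r2
2. sub @i2  | RAW r2
3. beq+and @i3+i4  | dual
4. add @i5  | RAW r4
5. ld+mul @i6+i7  | dual
6. sll @i8  | tail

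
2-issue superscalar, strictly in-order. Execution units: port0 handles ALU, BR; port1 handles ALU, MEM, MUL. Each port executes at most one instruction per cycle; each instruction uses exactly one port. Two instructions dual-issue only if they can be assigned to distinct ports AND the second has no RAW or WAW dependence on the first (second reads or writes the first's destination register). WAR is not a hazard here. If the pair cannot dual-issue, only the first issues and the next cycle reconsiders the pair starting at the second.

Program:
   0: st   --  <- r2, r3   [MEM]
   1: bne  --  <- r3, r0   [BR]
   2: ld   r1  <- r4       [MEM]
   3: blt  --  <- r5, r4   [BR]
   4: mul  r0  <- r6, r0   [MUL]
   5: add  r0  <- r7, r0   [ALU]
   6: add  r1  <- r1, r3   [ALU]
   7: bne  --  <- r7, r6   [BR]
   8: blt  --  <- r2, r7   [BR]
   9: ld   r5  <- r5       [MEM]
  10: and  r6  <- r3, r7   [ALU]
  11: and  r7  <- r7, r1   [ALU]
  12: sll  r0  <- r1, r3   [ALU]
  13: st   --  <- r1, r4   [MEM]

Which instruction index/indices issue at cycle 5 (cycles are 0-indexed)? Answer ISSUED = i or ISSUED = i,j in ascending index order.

0. st;bne @i0+i1  | dual
1. ld;blt @i2+i3  | dual
2. mul @i4  | RAW+WAW r0
3. add;add @i5+i6  | dual
4. bne @i7  | no-port BR/BR
5. blt;ld @i8+i9  | dual
6. and;and @i10+i11  | dual
7. sll;st @i12+i13  | dual

ISSUED = 8,9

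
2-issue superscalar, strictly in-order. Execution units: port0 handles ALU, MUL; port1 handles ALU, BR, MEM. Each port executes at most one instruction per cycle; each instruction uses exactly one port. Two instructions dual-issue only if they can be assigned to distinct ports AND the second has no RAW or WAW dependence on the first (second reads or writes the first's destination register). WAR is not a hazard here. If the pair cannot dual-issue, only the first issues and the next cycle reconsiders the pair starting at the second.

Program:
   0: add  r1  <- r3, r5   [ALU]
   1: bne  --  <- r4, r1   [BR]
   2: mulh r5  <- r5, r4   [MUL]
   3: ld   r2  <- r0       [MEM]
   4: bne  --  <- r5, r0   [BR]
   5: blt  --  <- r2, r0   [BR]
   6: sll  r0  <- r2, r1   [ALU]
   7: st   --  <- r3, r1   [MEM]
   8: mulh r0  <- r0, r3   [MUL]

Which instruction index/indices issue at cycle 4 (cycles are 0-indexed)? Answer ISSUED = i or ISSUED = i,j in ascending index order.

t=0 i0:add.ALU ; RAW r1
t=1 i1/i2:bne.BR/mulh.MUL ; 2-wide
t=2 i3:ld.MEM ; no-port MEM/BR
t=3 i4:bne.BR ; no-port BR/BR
t=4 i5/i6:blt.BR/sll.ALU ; 2-wide
t=5 i7/i8:st.MEM/mulh.MUL ; 2-wide

ISSUED = 5,6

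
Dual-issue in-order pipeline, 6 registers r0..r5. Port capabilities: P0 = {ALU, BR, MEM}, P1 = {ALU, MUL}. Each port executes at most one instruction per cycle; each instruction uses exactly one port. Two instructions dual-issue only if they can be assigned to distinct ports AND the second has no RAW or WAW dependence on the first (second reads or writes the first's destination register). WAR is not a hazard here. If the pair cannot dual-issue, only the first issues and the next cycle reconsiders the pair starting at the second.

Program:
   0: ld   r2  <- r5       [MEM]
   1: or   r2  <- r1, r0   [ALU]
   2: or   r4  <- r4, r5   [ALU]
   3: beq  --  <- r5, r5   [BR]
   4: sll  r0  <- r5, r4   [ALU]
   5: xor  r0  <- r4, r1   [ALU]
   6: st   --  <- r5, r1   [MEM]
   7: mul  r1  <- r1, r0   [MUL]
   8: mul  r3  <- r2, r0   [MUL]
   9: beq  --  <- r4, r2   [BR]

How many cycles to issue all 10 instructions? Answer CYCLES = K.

CYCLES = 6

t=0 i0:ld ; WAW r2
t=1 i1&i2:or;or ; pair
t=2 i3&i4:beq;sll ; pair
t=3 i5&i6:xor;st ; pair
t=4 i7:mul ; no-port MUL/MUL
t=5 i8&i9:mul;beq ; pair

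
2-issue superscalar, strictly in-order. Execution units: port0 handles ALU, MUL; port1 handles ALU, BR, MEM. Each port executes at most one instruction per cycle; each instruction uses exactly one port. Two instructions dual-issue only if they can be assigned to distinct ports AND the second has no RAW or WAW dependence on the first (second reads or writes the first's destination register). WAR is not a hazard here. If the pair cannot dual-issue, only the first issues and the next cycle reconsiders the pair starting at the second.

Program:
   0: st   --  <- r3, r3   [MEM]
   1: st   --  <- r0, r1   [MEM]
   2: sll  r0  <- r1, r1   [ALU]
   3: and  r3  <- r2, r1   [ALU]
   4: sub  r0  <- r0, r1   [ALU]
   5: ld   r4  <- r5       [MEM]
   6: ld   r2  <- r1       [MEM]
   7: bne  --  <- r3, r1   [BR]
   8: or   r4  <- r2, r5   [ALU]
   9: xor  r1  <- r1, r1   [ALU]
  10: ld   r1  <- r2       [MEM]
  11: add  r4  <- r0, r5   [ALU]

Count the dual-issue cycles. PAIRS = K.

PAIRS = 4

c0: i0 st.MEM  no-port MEM/MEM
c1: i1+i2 st.MEM/sll.ALU  pair
c2: i3+i4 and.ALU/sub.ALU  pair
c3: i5 ld.MEM  no-port MEM/MEM
c4: i6 ld.MEM  no-port MEM/BR
c5: i7+i8 bne.BR/or.ALU  pair
c6: i9 xor.ALU  WAW r1
c7: i10+i11 ld.MEM/add.ALU  pair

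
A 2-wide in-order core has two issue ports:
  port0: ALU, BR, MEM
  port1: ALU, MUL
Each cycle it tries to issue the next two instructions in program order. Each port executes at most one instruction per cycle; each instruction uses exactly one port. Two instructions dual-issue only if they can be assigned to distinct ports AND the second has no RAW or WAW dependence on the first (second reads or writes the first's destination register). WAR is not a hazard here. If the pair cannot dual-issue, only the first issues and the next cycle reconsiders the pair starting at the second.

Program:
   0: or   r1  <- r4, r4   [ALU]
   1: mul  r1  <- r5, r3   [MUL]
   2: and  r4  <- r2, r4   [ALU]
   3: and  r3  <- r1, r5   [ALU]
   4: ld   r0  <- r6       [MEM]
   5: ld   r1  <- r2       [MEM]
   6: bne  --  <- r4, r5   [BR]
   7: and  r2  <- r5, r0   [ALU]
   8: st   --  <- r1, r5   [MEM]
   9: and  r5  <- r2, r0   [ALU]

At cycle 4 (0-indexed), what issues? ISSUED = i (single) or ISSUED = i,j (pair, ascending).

ISSUED = 6,7

t=0 i0:or ; WAW r1
t=1 i1,i2:mul+and ; pair
t=2 i3,i4:and+ld ; pair
t=3 i5:ld ; no-port MEM/BR
t=4 i6,i7:bne+and ; pair
t=5 i8,i9:st+and ; pair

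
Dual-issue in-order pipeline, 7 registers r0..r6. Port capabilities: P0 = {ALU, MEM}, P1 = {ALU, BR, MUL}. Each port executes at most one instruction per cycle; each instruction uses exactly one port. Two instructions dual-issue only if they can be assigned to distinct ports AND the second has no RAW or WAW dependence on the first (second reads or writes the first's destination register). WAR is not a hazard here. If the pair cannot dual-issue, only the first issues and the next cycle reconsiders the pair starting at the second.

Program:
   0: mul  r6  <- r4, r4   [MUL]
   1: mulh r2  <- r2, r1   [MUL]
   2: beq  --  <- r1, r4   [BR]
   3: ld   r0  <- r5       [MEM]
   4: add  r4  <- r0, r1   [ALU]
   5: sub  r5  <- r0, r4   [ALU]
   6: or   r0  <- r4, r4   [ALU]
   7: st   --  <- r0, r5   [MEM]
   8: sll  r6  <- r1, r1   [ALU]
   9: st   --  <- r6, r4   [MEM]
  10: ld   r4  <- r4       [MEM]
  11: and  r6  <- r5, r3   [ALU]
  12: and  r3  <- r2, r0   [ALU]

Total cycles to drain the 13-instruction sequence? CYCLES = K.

[0] i0  mul.MUL  -- no-port MUL/MUL
[1] i1  mulh.MUL  -- no-port MUL/BR
[2] i2/i3  beq.BR;ld.MEM  -- pair
[3] i4  add.ALU  -- RAW r4
[4] i5/i6  sub.ALU;or.ALU  -- pair
[5] i7/i8  st.MEM;sll.ALU  -- pair
[6] i9  st.MEM  -- no-port MEM/MEM
[7] i10/i11  ld.MEM;and.ALU  -- pair
[8] i12  and.ALU  -- tail

CYCLES = 9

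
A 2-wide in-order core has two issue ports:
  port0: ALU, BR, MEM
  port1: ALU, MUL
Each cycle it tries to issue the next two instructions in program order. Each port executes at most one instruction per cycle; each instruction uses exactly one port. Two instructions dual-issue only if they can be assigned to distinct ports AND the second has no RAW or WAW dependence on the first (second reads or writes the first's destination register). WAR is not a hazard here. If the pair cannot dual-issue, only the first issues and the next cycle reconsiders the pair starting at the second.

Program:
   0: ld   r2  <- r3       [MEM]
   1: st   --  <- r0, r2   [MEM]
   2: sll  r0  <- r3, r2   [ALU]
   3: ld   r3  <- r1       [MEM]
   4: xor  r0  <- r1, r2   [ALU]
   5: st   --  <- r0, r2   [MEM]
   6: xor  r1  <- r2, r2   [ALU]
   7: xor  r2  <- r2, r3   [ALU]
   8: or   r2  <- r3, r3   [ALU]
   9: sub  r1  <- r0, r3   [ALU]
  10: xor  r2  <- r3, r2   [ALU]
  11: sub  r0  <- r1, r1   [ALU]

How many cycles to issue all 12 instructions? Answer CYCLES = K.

c0: i0 ld  no-port MEM/MEM
c1: i1,i2 st;sll  dual
c2: i3,i4 ld;xor  dual
c3: i5,i6 st;xor  dual
c4: i7 xor  WAW r2
c5: i8,i9 or;sub  dual
c6: i10,i11 xor;sub  dual

CYCLES = 7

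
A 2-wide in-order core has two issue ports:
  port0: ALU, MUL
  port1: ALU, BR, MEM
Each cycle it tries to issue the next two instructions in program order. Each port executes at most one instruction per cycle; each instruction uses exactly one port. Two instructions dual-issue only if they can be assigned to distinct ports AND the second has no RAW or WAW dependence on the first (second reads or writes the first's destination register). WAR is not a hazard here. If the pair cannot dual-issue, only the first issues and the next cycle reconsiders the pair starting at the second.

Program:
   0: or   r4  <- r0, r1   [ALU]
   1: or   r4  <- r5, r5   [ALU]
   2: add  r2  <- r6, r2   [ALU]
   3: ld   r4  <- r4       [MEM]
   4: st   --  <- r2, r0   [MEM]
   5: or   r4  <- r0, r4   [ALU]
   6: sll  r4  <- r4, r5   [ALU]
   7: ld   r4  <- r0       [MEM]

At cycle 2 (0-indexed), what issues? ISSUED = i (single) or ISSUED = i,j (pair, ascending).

ISSUED = 3

t=0 i0:or.ALU ; WAW r4
t=1 i1+i2:or.ALU/add.ALU ; pair
t=2 i3:ld.MEM ; no-port MEM/MEM
t=3 i4+i5:st.MEM/or.ALU ; pair
t=4 i6:sll.ALU ; WAW r4
t=5 i7:ld.MEM ; tail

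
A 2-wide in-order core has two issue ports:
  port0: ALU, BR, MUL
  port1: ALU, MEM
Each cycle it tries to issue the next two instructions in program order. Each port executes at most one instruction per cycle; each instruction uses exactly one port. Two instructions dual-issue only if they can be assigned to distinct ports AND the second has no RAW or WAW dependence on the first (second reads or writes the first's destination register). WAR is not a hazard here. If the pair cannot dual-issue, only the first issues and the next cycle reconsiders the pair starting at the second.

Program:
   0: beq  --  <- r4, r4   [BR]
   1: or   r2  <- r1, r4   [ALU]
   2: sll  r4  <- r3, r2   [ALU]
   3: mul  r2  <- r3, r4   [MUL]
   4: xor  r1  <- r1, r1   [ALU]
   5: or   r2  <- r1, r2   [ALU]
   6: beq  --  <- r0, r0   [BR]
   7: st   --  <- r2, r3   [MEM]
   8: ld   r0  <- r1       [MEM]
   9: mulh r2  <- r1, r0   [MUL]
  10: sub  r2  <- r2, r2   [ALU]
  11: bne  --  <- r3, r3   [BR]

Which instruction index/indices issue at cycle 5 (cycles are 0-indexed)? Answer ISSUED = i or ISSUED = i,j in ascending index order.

ISSUED = 8

[0] i0+i1  beq.BR+or.ALU  -- pair
[1] i2  sll.ALU  -- RAW r4
[2] i3+i4  mul.MUL+xor.ALU  -- pair
[3] i5+i6  or.ALU+beq.BR  -- pair
[4] i7  st.MEM  -- no-port MEM/MEM
[5] i8  ld.MEM  -- RAW r0
[6] i9  mulh.MUL  -- RAW+WAW r2
[7] i10+i11  sub.ALU+bne.BR  -- pair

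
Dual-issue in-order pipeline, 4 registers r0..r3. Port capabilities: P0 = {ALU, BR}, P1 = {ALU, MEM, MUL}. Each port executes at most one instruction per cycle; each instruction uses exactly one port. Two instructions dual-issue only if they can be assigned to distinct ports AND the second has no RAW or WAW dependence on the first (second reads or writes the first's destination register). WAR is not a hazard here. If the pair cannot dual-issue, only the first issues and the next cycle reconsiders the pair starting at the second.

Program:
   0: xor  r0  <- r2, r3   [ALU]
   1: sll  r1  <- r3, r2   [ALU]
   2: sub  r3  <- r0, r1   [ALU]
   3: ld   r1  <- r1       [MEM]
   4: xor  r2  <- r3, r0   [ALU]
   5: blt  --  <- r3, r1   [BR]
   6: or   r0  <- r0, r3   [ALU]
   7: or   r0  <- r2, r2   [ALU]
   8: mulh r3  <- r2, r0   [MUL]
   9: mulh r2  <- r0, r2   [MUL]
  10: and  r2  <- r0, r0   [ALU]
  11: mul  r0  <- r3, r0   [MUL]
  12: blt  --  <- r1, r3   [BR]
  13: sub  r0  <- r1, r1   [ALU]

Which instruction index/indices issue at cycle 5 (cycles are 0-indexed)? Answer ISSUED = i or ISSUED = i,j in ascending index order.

ISSUED = 8

  cy0 -> i0&i1 (xor sll) dual
  cy1 -> i2&i3 (sub ld) dual
  cy2 -> i4&i5 (xor blt) dual
  cy3 -> i6 (or) WAW r0
  cy4 -> i7 (or) RAW r0
  cy5 -> i8 (mulh) no-port MUL/MUL
  cy6 -> i9 (mulh) WAW r2
  cy7 -> i10&i11 (and mul) dual
  cy8 -> i12&i13 (blt sub) dual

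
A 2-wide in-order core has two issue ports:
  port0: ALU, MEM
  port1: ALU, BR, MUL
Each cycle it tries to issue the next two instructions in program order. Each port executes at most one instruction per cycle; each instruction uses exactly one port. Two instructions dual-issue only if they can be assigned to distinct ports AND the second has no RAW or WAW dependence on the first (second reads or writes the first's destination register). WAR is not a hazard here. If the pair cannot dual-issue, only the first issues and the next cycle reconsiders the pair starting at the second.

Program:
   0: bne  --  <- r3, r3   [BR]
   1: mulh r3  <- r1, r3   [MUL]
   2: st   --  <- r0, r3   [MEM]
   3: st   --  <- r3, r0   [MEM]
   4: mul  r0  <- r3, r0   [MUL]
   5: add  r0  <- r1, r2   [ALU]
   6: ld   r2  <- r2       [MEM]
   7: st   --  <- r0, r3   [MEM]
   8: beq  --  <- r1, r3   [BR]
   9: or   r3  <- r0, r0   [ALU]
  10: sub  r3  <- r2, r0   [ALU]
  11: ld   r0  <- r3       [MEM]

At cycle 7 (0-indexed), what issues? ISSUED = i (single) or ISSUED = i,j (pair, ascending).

ISSUED = 10

[0] i0  bne  -- no-port BR/MUL
[1] i1  mulh  -- RAW r3
[2] i2  st  -- no-port MEM/MEM
[3] i3/i4  st+mul  -- pair
[4] i5/i6  add+ld  -- pair
[5] i7/i8  st+beq  -- pair
[6] i9  or  -- WAW r3
[7] i10  sub  -- RAW r3
[8] i11  ld  -- tail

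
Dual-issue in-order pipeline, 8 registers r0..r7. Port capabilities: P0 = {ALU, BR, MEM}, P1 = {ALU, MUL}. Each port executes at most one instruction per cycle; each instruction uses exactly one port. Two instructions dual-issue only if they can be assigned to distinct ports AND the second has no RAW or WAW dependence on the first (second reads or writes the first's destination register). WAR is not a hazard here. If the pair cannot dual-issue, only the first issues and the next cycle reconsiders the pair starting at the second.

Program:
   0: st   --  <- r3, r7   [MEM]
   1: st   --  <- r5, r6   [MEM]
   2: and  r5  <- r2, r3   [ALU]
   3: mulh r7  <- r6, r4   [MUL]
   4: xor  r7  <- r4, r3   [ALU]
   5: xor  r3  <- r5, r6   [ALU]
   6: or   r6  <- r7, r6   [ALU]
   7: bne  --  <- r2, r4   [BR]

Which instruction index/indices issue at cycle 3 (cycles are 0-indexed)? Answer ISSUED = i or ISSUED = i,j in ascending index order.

t=0 i0:st.MEM ; no-port MEM/MEM
t=1 i1/i2:st.MEM and.ALU ; 2-wide
t=2 i3:mulh.MUL ; WAW r7
t=3 i4/i5:xor.ALU xor.ALU ; 2-wide
t=4 i6/i7:or.ALU bne.BR ; 2-wide

ISSUED = 4,5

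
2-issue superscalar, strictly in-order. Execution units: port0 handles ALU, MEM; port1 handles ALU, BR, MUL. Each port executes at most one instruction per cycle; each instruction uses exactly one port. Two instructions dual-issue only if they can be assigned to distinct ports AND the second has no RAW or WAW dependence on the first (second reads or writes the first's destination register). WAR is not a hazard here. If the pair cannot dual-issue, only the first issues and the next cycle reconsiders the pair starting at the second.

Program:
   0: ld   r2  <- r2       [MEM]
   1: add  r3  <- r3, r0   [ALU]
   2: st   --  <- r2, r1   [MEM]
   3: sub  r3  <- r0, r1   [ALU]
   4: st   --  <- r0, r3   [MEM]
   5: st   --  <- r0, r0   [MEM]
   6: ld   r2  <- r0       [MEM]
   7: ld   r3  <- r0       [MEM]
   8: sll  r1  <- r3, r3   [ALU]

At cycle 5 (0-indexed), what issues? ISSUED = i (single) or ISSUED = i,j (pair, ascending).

ISSUED = 7

t=0 i0&i1:ld/add ; pair
t=1 i2&i3:st/sub ; pair
t=2 i4:st ; no-port MEM/MEM
t=3 i5:st ; no-port MEM/MEM
t=4 i6:ld ; no-port MEM/MEM
t=5 i7:ld ; RAW r3
t=6 i8:sll ; tail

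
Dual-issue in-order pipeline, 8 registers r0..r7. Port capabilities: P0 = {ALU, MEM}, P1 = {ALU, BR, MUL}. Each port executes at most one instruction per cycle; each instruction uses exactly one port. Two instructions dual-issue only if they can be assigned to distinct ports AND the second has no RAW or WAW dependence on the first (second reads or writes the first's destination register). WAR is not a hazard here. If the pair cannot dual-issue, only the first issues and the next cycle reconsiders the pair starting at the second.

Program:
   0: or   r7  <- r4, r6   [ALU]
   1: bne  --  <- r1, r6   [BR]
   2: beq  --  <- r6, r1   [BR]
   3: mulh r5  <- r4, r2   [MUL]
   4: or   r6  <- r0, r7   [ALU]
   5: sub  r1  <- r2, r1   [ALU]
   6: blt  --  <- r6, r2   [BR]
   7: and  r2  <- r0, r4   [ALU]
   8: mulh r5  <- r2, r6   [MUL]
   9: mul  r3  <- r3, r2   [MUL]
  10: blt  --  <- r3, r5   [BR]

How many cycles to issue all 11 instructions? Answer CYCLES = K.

CYCLES = 8

[0] i0+i1  or.ALU bne.BR  -- dual
[1] i2  beq.BR  -- no-port BR/MUL
[2] i3+i4  mulh.MUL or.ALU  -- dual
[3] i5+i6  sub.ALU blt.BR  -- dual
[4] i7  and.ALU  -- RAW r2
[5] i8  mulh.MUL  -- no-port MUL/MUL
[6] i9  mul.MUL  -- no-port MUL/BR
[7] i10  blt.BR  -- tail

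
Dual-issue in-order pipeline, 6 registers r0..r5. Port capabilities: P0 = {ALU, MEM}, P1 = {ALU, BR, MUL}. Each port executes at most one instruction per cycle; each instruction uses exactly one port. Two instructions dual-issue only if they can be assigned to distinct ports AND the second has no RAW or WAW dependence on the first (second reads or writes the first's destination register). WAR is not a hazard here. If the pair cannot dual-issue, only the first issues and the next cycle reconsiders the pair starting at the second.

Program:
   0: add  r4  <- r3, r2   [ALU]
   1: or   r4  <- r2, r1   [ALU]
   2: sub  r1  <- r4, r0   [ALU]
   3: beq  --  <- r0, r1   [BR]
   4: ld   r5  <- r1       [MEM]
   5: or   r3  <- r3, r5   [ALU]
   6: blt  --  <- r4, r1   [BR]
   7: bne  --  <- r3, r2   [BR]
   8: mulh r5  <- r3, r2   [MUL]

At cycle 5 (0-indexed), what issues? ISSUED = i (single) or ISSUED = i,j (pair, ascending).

[0] i0  add.ALU  -- WAW r4
[1] i1  or.ALU  -- RAW r4
[2] i2  sub.ALU  -- RAW r1
[3] i3&i4  beq.BR+ld.MEM  -- pair
[4] i5&i6  or.ALU+blt.BR  -- pair
[5] i7  bne.BR  -- no-port BR/MUL
[6] i8  mulh.MUL  -- tail

ISSUED = 7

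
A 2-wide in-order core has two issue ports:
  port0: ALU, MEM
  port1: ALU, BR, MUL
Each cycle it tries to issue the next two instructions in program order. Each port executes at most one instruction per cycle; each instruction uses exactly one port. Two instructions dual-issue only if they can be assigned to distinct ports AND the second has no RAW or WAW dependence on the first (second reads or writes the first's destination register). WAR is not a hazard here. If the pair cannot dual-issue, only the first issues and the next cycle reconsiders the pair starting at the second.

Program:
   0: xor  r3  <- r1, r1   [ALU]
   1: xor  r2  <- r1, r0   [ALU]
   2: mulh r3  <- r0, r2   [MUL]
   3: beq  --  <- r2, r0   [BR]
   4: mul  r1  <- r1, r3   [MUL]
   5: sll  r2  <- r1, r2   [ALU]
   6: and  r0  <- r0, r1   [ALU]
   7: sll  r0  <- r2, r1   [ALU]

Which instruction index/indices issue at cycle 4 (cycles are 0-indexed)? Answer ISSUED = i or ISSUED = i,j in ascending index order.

[0] i0,i1  xor.ALU/xor.ALU  -- dual
[1] i2  mulh.MUL  -- no-port MUL/BR
[2] i3  beq.BR  -- no-port BR/MUL
[3] i4  mul.MUL  -- RAW r1
[4] i5,i6  sll.ALU/and.ALU  -- dual
[5] i7  sll.ALU  -- tail

ISSUED = 5,6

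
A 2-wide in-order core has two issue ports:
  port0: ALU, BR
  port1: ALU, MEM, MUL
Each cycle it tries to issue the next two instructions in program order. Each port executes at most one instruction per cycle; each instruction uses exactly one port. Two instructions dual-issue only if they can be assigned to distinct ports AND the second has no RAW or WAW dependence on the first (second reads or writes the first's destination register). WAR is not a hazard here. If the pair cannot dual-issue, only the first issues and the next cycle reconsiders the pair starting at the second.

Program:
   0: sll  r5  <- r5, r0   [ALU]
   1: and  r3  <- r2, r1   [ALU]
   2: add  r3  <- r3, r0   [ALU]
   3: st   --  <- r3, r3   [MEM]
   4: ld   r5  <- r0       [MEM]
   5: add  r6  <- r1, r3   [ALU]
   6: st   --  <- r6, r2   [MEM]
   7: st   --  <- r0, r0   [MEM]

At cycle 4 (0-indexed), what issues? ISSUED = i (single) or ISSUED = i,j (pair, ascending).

ISSUED = 6

0. sll.ALU/and.ALU @i0&i1  | 2-wide
1. add.ALU @i2  | RAW r3
2. st.MEM @i3  | no-port MEM/MEM
3. ld.MEM/add.ALU @i4&i5  | 2-wide
4. st.MEM @i6  | no-port MEM/MEM
5. st.MEM @i7  | tail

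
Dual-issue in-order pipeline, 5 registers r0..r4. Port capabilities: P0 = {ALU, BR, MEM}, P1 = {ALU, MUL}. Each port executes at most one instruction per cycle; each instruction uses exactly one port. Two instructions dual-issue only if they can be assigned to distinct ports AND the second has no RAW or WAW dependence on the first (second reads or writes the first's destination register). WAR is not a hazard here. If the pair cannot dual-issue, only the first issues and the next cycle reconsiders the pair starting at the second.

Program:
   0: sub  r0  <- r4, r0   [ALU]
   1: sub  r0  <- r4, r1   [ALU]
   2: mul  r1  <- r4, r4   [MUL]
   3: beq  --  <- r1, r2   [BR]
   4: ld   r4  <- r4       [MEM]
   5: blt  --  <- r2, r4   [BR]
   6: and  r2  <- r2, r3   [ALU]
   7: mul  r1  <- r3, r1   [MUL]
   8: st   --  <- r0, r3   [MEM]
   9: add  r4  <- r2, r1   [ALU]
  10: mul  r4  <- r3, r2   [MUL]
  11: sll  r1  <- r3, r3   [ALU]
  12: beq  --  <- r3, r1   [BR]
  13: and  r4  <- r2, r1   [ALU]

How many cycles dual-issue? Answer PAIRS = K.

PAIRS = 5

[0] i0  sub  -- WAW r0
[1] i1&i2  sub;mul  -- 2-wide
[2] i3  beq  -- no-port BR/MEM
[3] i4  ld  -- no-port MEM/BR
[4] i5&i6  blt;and  -- 2-wide
[5] i7&i8  mul;st  -- 2-wide
[6] i9  add  -- WAW r4
[7] i10&i11  mul;sll  -- 2-wide
[8] i12&i13  beq;and  -- 2-wide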